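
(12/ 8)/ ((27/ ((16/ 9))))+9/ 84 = 467/ 2268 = 0.21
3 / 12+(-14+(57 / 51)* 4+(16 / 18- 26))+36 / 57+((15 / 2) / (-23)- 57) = -91.09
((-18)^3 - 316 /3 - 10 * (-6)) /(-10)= 8816 /15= 587.73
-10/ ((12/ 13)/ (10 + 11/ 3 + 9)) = -2210/ 9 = -245.56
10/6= 5/3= 1.67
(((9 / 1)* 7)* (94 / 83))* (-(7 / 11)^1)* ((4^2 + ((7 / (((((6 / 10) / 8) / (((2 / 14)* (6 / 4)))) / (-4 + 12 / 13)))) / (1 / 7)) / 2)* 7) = 752141376 / 11869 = 63370.24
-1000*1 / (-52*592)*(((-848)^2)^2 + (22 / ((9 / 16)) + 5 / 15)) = 581749383212375 / 34632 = 16798030238.29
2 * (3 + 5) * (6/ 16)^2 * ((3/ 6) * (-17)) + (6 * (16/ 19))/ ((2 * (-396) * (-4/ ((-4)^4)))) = -93883/ 5016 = -18.72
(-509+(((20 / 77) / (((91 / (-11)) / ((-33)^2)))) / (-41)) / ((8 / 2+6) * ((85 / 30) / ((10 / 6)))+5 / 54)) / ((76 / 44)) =-134956506289 / 458013829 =-294.66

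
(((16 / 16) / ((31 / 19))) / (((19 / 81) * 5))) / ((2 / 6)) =243 / 155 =1.57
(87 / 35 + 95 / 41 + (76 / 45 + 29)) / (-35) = -18335 / 18081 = -1.01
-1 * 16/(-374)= 8/187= 0.04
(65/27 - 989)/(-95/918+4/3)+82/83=-75079858/93707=-801.22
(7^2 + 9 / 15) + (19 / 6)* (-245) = -21787 / 30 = -726.23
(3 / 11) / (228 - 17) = 0.00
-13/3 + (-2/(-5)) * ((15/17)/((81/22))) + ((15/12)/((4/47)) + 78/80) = 419527/36720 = 11.43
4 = 4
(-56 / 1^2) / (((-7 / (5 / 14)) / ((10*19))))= 3800 / 7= 542.86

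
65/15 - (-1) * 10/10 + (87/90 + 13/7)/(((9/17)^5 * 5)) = 1172649601/62001450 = 18.91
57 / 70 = 0.81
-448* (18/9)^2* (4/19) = -7168/19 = -377.26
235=235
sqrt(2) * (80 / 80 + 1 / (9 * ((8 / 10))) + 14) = 545 * sqrt(2) / 36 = 21.41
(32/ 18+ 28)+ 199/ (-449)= 118541/ 4041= 29.33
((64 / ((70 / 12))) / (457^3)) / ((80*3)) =8 / 16702698775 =0.00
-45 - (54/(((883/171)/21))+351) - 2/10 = -2718793/4415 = -615.81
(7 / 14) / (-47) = -1 / 94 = -0.01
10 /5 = 2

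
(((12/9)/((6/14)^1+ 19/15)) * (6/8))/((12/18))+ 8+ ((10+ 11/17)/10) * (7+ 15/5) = 118207/6052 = 19.53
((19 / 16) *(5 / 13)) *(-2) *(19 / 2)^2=-34295 / 416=-82.44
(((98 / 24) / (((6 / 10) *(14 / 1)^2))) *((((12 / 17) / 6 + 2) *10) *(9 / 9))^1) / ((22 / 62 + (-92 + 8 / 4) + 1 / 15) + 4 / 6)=-11625 / 1405696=-0.01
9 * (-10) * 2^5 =-2880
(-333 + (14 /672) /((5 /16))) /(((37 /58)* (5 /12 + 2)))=-39952 /185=-215.96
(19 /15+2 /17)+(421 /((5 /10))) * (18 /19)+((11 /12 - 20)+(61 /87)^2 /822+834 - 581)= 20759036474939 /20096149140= 1032.99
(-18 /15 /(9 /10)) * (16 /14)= -32 /21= -1.52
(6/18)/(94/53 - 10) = -53/1308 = -0.04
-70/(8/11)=-385/4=-96.25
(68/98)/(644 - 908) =-17/6468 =-0.00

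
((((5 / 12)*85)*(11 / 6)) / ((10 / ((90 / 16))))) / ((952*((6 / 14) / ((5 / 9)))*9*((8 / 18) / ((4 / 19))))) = 1375 / 525312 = 0.00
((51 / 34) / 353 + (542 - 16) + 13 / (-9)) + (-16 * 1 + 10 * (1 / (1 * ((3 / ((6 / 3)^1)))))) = 3273749 / 6354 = 515.23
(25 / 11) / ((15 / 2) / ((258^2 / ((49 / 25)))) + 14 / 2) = 0.32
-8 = -8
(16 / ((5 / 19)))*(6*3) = 5472 / 5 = 1094.40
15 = 15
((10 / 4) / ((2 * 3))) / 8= 5 / 96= 0.05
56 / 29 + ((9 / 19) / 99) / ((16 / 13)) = 1.93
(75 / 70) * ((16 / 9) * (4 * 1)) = 160 / 21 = 7.62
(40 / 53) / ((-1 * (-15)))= 8 / 159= 0.05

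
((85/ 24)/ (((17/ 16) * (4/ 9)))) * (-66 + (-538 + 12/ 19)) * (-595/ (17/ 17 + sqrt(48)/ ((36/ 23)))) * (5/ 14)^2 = -1233275625/ 66766 + 3151704375 * sqrt(3)/ 66766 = 63290.24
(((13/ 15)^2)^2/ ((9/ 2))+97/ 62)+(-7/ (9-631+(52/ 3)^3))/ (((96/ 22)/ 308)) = 357012060107/ 225651015000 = 1.58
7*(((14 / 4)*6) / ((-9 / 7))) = -343 / 3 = -114.33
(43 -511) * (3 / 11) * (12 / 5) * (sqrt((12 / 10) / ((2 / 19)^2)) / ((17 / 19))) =-3041064 * sqrt(30) / 4675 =-3562.91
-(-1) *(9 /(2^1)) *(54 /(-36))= -27 /4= -6.75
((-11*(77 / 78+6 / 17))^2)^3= 10261705.18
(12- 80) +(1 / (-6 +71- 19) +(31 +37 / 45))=-74843 / 2070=-36.16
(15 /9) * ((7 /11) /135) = 7 /891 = 0.01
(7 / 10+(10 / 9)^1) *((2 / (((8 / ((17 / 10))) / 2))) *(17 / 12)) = 47107 / 21600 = 2.18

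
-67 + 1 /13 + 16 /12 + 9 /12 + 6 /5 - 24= -68359 /780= -87.64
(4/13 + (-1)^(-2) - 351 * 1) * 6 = -27276/13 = -2098.15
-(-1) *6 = 6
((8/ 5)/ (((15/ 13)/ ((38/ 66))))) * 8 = 15808/ 2475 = 6.39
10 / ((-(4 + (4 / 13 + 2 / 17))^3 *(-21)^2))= -53969305 / 206264818116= -0.00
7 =7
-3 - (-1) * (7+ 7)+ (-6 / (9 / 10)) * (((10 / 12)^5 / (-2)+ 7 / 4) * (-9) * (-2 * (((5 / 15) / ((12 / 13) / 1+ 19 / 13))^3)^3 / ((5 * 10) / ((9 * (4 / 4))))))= 11.00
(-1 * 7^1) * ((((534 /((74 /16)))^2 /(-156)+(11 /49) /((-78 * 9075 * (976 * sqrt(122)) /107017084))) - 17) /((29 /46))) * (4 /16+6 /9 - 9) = -28475741077 /3096678 - 59688778601 * sqrt(122) /2333165234400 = -9195.86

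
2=2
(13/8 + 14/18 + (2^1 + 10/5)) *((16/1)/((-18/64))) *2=-59008/81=-728.49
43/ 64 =0.67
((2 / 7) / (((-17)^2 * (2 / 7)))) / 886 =1 / 256054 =0.00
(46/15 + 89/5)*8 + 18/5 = 2558/15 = 170.53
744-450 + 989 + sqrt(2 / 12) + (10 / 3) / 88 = sqrt(6) / 6 + 169361 / 132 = 1283.45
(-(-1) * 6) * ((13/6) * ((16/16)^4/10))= 13/10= 1.30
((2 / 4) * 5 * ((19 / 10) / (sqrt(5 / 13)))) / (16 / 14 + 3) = 133 * sqrt(65) / 580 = 1.85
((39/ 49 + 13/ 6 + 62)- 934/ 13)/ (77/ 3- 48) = 0.31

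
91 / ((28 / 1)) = 13 / 4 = 3.25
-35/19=-1.84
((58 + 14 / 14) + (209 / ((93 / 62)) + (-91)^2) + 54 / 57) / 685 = 483376 / 39045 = 12.38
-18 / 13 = -1.38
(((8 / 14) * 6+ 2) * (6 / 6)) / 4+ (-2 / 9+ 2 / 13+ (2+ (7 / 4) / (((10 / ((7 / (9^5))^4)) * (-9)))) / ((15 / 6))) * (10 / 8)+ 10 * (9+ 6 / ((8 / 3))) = 91423699025634655473382403 / 796570240877409975041520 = 114.77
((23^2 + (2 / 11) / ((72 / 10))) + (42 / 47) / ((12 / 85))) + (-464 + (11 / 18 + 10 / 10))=75447 / 1034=72.97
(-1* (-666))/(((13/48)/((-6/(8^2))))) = -2997/13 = -230.54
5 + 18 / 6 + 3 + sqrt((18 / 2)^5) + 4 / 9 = 254.44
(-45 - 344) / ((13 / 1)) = -389 / 13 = -29.92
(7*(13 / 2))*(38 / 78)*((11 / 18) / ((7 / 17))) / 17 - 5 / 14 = 1193 / 756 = 1.58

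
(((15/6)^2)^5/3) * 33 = 107421875/1024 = 104904.17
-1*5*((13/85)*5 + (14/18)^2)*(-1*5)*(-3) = -47150/459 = -102.72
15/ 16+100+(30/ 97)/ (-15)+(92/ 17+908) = 26762047/ 26384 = 1014.33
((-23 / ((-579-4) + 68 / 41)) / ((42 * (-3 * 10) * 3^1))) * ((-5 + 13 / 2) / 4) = -943 / 240256800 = -0.00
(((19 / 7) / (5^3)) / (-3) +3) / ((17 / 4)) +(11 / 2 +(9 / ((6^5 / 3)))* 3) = 8874443 / 1428000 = 6.21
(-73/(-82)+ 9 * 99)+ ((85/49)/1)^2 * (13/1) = 183298985/196882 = 931.01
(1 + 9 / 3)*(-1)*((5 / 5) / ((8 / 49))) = -49 / 2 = -24.50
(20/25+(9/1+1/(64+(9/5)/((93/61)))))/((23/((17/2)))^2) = 71646279/53444870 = 1.34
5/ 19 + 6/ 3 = 2.26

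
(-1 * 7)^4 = 2401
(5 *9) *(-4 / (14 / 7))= -90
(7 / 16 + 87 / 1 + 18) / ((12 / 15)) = 8435 / 64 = 131.80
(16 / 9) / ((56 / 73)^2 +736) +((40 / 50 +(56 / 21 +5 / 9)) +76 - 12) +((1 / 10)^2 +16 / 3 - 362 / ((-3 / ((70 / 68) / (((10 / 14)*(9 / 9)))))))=92813979799 / 375354900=247.27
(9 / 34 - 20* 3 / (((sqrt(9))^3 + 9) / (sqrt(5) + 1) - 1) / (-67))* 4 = 432* sqrt(5) / 4087 + 81726 / 69479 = 1.41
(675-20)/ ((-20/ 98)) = -6419/ 2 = -3209.50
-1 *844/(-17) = 844/17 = 49.65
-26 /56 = -13 /28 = -0.46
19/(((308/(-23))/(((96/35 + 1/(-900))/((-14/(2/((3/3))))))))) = 7548301/13582800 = 0.56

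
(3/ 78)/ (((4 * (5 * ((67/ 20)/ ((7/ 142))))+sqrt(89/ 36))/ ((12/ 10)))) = 7192584/ 211807615175 - 882 * sqrt(89)/ 211807615175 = 0.00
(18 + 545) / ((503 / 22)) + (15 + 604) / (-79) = 667137 / 39737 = 16.79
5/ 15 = 1/ 3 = 0.33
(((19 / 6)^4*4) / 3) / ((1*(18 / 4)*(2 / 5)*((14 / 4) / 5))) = 3258025 / 30618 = 106.41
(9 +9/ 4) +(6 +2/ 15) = 17.38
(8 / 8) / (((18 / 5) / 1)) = 5 / 18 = 0.28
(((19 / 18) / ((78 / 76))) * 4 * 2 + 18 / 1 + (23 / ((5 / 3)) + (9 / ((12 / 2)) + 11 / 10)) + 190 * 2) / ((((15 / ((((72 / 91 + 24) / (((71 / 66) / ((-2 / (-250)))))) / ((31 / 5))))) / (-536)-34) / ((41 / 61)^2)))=-11056262212661248 / 2023386836973255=-5.46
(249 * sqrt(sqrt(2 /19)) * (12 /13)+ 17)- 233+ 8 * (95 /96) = -2497 /12+ 2988 * 19^(3 /4) * 2^(1 /4) /247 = -77.16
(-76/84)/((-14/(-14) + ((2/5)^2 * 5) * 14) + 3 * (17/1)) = -95/6636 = -0.01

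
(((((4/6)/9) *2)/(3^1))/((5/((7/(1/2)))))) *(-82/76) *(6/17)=-2296/43605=-0.05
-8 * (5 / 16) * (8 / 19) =-20 / 19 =-1.05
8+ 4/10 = 42/5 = 8.40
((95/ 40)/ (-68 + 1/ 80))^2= 36100/ 29582721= 0.00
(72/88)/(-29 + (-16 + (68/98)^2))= -21609/1175779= -0.02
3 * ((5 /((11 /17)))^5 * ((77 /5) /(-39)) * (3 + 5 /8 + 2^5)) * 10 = -8851920984375 /761332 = -11626886.80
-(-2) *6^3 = 432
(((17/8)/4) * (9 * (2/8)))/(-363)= -51/15488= -0.00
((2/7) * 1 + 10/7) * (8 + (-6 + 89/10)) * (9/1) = 5886/35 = 168.17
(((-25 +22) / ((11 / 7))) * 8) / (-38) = 84 / 209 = 0.40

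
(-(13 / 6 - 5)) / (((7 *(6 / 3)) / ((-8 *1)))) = -1.62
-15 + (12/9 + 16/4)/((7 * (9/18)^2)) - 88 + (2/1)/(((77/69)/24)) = -1879/33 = -56.94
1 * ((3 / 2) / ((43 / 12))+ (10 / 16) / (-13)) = 1657 / 4472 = 0.37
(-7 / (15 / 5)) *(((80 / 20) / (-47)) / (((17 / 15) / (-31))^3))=-938416500 / 230911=-4063.97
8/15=0.53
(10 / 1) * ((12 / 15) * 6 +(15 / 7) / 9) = 1058 / 21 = 50.38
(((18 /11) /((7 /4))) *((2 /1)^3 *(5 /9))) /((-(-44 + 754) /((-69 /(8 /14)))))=552 /781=0.71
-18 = -18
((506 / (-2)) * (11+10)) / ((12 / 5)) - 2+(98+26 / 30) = -127013 / 60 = -2116.88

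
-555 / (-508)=555 / 508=1.09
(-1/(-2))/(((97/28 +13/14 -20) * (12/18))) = -21/437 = -0.05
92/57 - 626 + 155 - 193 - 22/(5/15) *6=-60328/57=-1058.39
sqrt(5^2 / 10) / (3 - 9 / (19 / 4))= 19 * sqrt(10) / 42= 1.43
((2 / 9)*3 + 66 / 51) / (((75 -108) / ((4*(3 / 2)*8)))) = -1600 / 561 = -2.85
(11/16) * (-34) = -187/8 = -23.38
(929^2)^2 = 744839767681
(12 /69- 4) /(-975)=88 /22425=0.00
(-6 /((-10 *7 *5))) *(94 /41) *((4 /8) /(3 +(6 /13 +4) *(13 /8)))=564 /294175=0.00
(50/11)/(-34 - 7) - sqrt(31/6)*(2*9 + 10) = -14*sqrt(186)/3 - 50/451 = -63.76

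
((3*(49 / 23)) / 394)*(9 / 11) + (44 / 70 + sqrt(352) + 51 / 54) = 24904588 / 15699915 + 4*sqrt(22) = 20.35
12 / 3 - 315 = -311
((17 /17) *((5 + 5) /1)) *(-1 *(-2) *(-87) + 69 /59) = -101970 /59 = -1728.31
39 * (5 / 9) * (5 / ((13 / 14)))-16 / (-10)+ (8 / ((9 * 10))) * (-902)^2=3259738 / 45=72438.62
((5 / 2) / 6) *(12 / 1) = 5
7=7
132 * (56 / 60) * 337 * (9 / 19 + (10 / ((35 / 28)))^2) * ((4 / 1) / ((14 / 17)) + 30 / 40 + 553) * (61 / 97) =1733057679430 / 1843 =940346000.78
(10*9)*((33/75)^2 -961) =-10809072/125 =-86472.58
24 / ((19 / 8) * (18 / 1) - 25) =96 / 71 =1.35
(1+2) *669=2007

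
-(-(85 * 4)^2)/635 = 23120/127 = 182.05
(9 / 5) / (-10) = -0.18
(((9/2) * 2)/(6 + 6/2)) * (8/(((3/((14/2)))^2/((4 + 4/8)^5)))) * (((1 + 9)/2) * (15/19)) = 24111675/76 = 317258.88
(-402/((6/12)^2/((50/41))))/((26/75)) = -3015000/533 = -5656.66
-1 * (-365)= 365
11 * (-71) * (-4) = 3124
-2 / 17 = -0.12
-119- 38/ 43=-5155/ 43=-119.88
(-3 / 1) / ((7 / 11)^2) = -363 / 49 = -7.41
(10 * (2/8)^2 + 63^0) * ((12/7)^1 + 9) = 975/56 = 17.41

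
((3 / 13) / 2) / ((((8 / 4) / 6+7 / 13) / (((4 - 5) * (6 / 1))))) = -27 / 34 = -0.79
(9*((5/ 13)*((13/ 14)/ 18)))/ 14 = 0.01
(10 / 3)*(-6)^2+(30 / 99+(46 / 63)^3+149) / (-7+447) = 120.34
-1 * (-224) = 224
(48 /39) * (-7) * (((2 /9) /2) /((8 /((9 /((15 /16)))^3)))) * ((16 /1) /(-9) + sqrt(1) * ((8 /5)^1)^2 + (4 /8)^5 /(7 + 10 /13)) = -1024588544 /12309375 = -83.24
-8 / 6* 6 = -8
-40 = -40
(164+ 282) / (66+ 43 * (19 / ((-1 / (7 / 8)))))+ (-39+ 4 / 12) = -39.35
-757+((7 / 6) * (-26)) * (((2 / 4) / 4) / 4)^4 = -2381316187 / 3145728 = -757.00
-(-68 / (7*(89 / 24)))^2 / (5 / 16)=-42614784 / 1940645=-21.96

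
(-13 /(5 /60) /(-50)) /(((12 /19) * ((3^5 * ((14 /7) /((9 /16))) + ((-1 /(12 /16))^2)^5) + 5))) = 767637 /137795150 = 0.01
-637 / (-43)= 14.81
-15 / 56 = -0.27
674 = 674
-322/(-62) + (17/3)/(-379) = 182530/35247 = 5.18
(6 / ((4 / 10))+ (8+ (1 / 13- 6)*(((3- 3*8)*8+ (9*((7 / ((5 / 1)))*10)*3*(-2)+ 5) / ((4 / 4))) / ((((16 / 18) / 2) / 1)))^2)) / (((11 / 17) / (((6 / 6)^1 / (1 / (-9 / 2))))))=805930892469 / 4576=176121261.47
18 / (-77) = -18 / 77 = -0.23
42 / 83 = 0.51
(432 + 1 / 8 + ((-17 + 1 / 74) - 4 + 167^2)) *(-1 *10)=-41884205 / 148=-283001.39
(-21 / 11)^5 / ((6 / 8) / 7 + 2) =-114354828 / 9502009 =-12.03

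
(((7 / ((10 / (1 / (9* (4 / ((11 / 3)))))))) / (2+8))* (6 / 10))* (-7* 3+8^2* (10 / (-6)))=-29491 / 54000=-0.55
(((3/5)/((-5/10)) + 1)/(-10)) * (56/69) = 28/1725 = 0.02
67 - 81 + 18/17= -220/17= -12.94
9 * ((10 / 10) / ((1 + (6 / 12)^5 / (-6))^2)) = 331776 / 36481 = 9.09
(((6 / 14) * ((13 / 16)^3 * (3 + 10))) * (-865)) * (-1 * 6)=222347385 / 14336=15509.72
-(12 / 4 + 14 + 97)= -114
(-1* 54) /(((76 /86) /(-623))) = 723303 /19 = 38068.58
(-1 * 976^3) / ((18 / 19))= -981364963.56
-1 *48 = -48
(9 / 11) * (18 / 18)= 0.82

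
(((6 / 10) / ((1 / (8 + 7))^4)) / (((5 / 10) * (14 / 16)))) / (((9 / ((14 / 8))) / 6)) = 81000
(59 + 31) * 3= 270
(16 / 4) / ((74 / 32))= 64 / 37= 1.73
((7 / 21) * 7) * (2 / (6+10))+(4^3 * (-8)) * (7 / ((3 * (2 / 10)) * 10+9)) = -28637 / 120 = -238.64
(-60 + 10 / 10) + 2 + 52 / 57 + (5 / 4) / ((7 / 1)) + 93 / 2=-15017 / 1596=-9.41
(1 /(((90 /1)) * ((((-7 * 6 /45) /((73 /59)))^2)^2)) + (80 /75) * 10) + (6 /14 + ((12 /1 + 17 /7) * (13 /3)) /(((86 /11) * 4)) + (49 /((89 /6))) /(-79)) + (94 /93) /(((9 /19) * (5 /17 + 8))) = 9431455806823183651867 /706777069911039713376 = 13.34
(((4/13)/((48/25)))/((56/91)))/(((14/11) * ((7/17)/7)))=4675/1344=3.48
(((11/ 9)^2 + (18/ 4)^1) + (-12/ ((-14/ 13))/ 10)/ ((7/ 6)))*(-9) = -275803/ 4410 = -62.54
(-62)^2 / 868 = 31 / 7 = 4.43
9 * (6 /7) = 54 /7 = 7.71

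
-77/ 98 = -11/ 14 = -0.79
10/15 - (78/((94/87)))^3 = -117185010725/311469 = -376233.30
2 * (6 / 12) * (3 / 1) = 3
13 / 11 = 1.18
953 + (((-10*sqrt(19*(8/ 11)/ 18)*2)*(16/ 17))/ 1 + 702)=1655 - 640*sqrt(209)/ 561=1638.51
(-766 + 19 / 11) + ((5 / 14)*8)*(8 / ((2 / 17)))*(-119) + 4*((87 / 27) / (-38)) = -44926955 / 1881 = -23884.61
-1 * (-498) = 498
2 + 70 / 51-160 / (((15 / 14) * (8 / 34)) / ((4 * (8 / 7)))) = -147796 / 51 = -2897.96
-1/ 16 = -0.06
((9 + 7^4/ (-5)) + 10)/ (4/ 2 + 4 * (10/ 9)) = -10377/ 145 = -71.57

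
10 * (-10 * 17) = -1700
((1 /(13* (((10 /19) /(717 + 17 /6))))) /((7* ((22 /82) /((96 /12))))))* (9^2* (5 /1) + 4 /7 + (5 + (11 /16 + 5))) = 22408057303 /120120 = 186547.26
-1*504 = -504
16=16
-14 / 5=-2.80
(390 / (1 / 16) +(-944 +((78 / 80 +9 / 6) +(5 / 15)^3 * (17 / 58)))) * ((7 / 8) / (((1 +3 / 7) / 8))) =8131480273 / 313200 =25962.58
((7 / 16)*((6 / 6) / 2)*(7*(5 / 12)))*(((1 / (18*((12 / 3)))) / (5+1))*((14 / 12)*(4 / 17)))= 1715 / 4230144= 0.00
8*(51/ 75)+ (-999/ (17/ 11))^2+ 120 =3019859329/ 7225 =417973.61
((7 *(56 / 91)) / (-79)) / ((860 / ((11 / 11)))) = -14 / 220805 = -0.00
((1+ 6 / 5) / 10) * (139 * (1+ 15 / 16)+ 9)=48983 / 800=61.23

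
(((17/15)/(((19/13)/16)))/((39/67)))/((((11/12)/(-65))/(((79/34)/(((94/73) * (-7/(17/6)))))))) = 683135752/618849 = 1103.88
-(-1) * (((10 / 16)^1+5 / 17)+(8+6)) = 14.92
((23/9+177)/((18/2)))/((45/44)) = 71104/3645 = 19.51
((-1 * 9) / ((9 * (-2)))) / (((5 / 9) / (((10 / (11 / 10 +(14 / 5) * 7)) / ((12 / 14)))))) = 35 / 69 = 0.51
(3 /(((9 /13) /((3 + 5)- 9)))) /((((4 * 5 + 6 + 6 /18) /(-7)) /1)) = 91 /79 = 1.15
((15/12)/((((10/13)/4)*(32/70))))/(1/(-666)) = -151515/16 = -9469.69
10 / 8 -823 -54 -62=-937.75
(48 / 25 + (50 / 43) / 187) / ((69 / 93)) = 12003758 / 4623575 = 2.60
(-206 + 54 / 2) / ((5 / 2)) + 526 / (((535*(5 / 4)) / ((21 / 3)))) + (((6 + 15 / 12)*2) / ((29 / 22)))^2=146873 / 2675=54.91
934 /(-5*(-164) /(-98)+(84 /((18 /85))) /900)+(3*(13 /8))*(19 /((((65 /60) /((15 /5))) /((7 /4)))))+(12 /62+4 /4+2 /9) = 77818061341 /234067608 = 332.46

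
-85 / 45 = -17 / 9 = -1.89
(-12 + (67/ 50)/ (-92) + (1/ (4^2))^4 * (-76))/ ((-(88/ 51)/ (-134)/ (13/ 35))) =-5028356852961/ 14508032000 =-346.59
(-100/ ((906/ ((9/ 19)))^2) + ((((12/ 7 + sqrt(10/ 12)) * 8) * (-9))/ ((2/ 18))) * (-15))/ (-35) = -192016523493/ 403326889 - 324 * sqrt(30)/ 7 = -729.60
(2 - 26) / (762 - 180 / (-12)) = -8 / 259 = -0.03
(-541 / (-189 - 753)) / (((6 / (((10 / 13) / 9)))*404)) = 2705 / 133579368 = 0.00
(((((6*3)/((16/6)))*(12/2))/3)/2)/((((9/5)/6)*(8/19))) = 855/16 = 53.44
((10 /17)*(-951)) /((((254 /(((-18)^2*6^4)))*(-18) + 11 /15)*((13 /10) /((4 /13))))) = -22184928000 /121048109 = -183.27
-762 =-762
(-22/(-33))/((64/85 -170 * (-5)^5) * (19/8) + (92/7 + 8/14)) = 0.00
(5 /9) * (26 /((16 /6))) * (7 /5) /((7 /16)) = 52 /3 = 17.33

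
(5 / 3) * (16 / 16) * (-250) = -1250 / 3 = -416.67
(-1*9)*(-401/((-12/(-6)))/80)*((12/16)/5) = 10827/3200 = 3.38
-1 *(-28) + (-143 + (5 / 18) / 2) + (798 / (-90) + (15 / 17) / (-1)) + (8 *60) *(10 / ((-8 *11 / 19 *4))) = -12915377 / 33660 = -383.70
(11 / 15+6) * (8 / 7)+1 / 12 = 1089 / 140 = 7.78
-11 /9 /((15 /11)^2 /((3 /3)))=-1331 /2025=-0.66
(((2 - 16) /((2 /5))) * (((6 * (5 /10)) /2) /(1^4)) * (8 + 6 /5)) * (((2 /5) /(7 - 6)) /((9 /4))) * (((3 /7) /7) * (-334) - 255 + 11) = 2384272 /105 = 22707.35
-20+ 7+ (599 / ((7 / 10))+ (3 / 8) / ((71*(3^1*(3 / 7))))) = 10051945 / 11928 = 842.72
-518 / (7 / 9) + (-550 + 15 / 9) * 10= -18448 / 3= -6149.33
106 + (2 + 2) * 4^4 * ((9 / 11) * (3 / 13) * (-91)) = -192370 / 11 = -17488.18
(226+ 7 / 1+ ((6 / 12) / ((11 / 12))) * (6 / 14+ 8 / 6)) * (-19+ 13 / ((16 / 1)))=-5242365 / 1232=-4255.17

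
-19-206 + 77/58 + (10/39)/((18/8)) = -4551203/20358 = -223.56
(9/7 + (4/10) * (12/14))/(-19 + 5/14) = -38/435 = -0.09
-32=-32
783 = 783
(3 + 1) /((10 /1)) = 2 /5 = 0.40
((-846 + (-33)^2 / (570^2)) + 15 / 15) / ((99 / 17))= -518574443 / 3573900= -145.10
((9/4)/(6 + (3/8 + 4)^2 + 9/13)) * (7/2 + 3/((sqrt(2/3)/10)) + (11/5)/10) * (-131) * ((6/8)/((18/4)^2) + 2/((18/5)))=-2179840 * sqrt(6)/21493 - 13515008/537325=-273.58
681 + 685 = 1366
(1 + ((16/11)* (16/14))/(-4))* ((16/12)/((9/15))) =100/77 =1.30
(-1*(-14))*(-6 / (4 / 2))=-42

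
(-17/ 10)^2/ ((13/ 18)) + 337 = 221651/ 650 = 341.00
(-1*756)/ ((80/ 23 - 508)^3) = 85169/ 14467697008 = 0.00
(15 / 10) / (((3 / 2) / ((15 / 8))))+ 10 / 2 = 6.88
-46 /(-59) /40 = 23 /1180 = 0.02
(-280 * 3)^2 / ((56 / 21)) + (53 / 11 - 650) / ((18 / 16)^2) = 235304392 / 891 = 264090.23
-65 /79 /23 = -65 /1817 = -0.04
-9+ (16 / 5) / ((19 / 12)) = -663 / 95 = -6.98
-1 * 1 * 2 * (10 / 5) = -4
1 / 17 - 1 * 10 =-169 / 17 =-9.94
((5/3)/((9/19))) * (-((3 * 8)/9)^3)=-48640/729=-66.72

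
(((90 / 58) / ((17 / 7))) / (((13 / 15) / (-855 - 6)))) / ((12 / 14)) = -740.56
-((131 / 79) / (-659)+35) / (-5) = 7.00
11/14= 0.79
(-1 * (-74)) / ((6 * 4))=37 / 12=3.08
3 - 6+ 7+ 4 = 8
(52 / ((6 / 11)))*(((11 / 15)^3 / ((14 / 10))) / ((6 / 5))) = 190333 / 8505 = 22.38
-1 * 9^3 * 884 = -644436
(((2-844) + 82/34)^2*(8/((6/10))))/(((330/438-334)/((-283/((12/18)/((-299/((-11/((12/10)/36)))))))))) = 2516755412185378/232006599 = 10847775.12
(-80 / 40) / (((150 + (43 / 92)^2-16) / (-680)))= 135424 / 13365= 10.13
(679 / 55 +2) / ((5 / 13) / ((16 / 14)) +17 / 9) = 738504 / 114565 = 6.45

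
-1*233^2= -54289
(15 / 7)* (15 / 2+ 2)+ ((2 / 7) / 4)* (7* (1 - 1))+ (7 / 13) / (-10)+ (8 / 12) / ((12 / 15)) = 57703 / 2730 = 21.14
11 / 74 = 0.15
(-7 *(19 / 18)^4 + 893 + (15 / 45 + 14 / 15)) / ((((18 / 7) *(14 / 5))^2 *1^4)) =17.08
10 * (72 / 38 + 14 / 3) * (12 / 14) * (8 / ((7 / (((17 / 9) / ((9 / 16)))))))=215.84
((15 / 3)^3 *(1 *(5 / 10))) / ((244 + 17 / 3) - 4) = 375 / 1474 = 0.25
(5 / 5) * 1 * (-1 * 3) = -3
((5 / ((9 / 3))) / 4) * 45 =75 / 4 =18.75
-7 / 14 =-0.50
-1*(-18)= 18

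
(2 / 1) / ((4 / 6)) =3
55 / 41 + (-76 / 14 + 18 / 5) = -699 / 1435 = -0.49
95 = 95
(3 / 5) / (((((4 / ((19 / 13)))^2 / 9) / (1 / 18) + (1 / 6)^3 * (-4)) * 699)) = 19494 / 339796715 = 0.00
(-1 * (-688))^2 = 473344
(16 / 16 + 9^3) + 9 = 739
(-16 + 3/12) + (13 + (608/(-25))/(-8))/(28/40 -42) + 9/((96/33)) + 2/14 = -852549/66080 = -12.90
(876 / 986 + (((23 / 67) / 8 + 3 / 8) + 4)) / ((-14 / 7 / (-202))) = 17702674 / 33031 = 535.94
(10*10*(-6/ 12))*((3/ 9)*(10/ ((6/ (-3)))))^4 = -31250/ 81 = -385.80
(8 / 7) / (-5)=-8 / 35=-0.23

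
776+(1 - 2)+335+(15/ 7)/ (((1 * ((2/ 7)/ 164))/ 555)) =683760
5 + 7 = 12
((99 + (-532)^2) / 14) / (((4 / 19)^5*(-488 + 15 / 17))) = -11917689812009 / 118716416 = -100387.88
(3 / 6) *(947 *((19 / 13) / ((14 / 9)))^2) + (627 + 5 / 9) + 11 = 629948299 / 596232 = 1056.55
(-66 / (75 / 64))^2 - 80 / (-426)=422289832 / 133125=3172.13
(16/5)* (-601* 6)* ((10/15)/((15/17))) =-653888/75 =-8718.51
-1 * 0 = 0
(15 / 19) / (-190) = -3 / 722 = -0.00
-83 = -83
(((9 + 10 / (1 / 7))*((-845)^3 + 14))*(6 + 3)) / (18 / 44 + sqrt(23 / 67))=-431140506121.41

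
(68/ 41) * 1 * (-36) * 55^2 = -7405200/ 41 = -180614.63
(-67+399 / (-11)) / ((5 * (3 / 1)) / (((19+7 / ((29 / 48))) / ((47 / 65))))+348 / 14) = -91694512 / 22385187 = -4.10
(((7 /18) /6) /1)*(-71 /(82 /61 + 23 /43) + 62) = 835555 /532332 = 1.57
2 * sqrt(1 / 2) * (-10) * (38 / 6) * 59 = -11210 * sqrt(2) / 3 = -5284.44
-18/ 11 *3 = -54/ 11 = -4.91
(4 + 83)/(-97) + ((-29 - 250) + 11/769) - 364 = -48029135/74593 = -643.88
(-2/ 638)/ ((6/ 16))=-0.01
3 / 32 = 0.09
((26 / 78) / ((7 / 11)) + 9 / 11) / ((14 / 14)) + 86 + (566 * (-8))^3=-21445255954736 / 231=-92836605864.66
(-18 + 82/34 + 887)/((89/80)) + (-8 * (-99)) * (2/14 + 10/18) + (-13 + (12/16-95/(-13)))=733295265/550732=1331.49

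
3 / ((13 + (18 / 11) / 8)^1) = 132 / 581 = 0.23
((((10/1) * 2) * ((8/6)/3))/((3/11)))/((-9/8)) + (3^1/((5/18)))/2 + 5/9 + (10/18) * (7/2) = -51203/2430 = -21.07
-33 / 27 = -11 / 9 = -1.22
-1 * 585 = -585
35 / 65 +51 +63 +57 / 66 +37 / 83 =2749997 / 23738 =115.85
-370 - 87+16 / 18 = -4105 / 9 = -456.11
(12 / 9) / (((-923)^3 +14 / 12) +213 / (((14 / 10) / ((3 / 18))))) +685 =5655681693111 / 8256469625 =685.00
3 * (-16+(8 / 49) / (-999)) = -783224 / 16317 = -48.00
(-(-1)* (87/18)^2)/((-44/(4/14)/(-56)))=841/99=8.49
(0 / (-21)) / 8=0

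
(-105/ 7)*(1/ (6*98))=-5/ 196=-0.03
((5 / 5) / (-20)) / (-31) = 1 / 620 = 0.00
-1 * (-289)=289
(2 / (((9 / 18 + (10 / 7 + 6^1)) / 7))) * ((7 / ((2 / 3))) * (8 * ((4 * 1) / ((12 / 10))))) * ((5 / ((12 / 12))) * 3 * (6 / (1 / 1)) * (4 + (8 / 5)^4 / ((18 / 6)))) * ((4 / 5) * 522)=531511658496 / 4625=114921439.67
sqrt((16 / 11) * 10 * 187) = 4 * sqrt(170) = 52.15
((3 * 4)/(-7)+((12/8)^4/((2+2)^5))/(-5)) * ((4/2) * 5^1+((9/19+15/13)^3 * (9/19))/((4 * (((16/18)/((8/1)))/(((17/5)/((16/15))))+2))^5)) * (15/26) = -768659784027586357366250263809351/77674799127253096439651900588032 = -9.90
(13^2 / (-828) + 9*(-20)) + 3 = -146725 / 828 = -177.20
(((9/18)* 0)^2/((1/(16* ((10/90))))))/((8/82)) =0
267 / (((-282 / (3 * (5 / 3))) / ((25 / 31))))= -11125 / 2914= -3.82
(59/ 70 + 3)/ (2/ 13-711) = -3497/ 646870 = -0.01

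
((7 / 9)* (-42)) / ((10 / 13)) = -637 / 15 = -42.47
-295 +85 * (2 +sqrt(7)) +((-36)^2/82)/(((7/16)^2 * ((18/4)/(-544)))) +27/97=-1969544434/194873 +85 * sqrt(7)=-9881.92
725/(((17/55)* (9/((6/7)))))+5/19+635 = 5824240/6783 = 858.65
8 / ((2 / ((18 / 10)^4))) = 26244 / 625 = 41.99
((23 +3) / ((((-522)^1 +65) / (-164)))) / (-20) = -1066 / 2285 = -0.47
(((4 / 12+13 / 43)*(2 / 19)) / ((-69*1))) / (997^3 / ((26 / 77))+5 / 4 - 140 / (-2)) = -0.00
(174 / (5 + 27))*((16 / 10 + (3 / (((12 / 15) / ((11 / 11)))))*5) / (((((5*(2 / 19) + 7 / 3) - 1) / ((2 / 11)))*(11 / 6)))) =550449 / 93280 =5.90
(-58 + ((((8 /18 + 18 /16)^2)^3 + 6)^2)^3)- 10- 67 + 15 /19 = 11725147953400328024096798802721024180152691851047763184452762645115369065811 /138906789094693574778466228336167917645156498690131321499302257229824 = 84410186.35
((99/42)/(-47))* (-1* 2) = 33/329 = 0.10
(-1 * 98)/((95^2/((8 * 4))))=-3136/9025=-0.35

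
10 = 10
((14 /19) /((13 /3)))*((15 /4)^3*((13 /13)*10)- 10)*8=703.76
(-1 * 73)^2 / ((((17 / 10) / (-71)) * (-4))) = 1891795 / 34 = 55641.03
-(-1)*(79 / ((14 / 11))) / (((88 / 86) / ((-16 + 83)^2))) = 15249133 / 56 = 272305.95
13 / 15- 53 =-782 / 15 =-52.13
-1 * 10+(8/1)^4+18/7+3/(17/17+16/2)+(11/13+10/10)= 1116775/273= 4090.75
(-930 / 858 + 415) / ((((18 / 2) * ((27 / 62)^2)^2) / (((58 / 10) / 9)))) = 824.08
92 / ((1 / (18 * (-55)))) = -91080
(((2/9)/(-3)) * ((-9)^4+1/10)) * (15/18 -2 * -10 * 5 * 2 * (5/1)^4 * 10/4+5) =-24604584277/162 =-151880149.86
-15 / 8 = -1.88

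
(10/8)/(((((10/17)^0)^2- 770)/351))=-1755/3076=-0.57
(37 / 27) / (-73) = -0.02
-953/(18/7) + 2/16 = -370.49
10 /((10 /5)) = 5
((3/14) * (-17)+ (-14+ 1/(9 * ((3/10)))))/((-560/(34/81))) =110993/8573040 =0.01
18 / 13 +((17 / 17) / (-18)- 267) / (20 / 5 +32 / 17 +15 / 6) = -53483 / 1755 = -30.47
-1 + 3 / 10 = -7 / 10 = -0.70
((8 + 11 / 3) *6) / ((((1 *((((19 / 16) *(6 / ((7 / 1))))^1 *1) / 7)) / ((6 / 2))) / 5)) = 137200 / 19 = 7221.05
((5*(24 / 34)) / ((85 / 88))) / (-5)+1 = 389 / 1445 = 0.27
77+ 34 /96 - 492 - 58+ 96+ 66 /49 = -882703 /2352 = -375.30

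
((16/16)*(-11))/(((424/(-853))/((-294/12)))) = -459767/848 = -542.18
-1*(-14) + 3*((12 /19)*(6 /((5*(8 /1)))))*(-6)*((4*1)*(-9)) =7162 /95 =75.39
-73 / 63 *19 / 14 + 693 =609839 / 882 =691.43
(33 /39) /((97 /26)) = 22 /97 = 0.23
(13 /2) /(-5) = -13 /10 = -1.30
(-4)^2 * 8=128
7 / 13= 0.54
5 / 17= 0.29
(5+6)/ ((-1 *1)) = -11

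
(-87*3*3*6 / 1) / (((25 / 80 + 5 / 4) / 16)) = -48107.52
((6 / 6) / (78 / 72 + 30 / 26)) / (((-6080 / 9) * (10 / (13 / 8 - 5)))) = 9477 / 42438400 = 0.00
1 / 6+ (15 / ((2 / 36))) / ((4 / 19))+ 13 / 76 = 292487 / 228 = 1282.84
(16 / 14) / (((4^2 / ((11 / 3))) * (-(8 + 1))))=-0.03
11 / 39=0.28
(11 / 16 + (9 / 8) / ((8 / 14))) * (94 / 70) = 3.57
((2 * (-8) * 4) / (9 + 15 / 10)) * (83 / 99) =-10624 / 2079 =-5.11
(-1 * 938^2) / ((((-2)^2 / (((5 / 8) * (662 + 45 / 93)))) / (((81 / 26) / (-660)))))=429901.29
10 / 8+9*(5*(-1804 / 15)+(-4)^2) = -21067 / 4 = -5266.75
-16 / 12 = -4 / 3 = -1.33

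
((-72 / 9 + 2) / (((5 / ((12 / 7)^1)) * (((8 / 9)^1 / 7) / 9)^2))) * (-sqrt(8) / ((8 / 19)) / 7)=1121931 * sqrt(2) / 160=9916.56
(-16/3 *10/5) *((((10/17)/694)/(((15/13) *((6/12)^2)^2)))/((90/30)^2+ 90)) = -6656/5256009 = -0.00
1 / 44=0.02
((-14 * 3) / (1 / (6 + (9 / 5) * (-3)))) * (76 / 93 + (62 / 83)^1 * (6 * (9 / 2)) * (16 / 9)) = -11889192 / 12865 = -924.15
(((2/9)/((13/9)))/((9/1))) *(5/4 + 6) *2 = 29/117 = 0.25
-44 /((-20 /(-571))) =-6281 /5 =-1256.20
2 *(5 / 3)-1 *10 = -20 / 3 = -6.67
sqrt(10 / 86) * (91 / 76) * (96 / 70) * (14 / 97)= 0.08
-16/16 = -1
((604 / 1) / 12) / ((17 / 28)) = 4228 / 51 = 82.90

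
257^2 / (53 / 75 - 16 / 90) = 14861025 / 119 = 124882.56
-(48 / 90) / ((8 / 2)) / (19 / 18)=-12 / 95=-0.13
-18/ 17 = -1.06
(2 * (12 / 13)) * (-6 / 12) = -12 / 13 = -0.92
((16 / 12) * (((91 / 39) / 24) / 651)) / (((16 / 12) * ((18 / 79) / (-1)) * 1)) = -79 / 120528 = -0.00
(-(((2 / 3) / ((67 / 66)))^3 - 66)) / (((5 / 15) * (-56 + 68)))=9882587 / 601526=16.43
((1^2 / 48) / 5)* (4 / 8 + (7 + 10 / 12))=5 / 144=0.03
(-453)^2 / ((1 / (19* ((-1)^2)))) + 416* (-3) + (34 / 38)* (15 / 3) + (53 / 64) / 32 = 151668372463 / 38912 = 3897727.50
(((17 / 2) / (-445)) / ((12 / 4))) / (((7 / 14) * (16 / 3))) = -17 / 7120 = -0.00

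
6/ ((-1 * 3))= -2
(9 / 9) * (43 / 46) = 43 / 46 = 0.93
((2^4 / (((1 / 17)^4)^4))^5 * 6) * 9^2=139043244356167732305040463798839198216103600795629338349801840023890476924336149094571281733509626866958336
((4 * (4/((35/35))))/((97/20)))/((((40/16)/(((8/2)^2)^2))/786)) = 25755648/97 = 265522.14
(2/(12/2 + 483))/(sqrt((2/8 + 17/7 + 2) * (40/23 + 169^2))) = 4 * sqrt(282767037)/6011873091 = 0.00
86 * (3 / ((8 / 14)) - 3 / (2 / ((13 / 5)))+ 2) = 2881 / 10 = 288.10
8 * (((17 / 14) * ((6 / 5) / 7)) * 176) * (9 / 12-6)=-53856 / 35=-1538.74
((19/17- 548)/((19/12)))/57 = -37188/6137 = -6.06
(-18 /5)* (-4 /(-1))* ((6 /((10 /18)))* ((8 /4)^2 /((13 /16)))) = -248832 /325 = -765.64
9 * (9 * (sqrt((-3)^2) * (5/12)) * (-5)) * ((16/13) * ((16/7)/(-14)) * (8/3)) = 172800/637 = 271.27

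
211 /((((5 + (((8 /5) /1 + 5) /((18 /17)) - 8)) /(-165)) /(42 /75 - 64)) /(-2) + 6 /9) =132519816 /418607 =316.57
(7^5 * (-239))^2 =16135268698129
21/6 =7/2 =3.50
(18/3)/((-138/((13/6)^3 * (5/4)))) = -10985/19872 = -0.55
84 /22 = 42 /11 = 3.82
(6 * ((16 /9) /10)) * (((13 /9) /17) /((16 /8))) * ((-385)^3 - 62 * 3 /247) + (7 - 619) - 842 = -112827054158 /43605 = -2587479.74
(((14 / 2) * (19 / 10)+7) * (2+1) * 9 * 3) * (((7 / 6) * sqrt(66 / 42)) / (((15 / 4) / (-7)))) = -4488.92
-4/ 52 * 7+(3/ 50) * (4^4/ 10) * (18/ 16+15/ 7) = 50971/ 11375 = 4.48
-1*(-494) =494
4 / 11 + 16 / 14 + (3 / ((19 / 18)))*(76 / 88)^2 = 6143 / 1694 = 3.63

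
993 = 993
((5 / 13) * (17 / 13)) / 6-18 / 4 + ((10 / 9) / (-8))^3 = -34842053 / 7884864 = -4.42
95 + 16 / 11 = 1061 / 11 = 96.45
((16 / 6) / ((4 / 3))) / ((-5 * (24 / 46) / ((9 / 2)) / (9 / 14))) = -621 / 280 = -2.22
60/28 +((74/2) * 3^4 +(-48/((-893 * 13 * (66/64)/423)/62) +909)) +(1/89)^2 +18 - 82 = 594959200644/150649499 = 3949.29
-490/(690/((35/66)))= -1715/4554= -0.38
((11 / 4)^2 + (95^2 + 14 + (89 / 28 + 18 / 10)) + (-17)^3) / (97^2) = 2317583 / 5269040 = 0.44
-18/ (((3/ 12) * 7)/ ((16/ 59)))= -1152/ 413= -2.79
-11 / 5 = -2.20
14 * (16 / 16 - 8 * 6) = -658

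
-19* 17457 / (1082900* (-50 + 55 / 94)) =15589101 / 2515035250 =0.01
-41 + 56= 15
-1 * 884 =-884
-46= -46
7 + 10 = 17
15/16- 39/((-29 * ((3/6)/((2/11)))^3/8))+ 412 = 255343081/617584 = 413.45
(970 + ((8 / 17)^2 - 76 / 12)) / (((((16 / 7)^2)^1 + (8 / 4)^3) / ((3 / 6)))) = 40948859 / 1123632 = 36.44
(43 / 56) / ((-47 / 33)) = -0.54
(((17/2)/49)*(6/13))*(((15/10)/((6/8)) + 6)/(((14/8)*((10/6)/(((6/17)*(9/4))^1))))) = 3888/22295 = 0.17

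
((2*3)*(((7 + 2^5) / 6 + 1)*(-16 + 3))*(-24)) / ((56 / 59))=103545 / 7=14792.14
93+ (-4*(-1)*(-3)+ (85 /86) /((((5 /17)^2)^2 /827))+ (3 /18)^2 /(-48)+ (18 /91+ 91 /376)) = 4342369626091517 /39724776000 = 109311.37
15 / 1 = 15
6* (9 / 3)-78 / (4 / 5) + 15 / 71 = -11259 / 142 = -79.29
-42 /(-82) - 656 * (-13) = 8528.51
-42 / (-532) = 3 / 38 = 0.08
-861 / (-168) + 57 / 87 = 1341 / 232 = 5.78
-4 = -4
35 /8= 4.38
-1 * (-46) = 46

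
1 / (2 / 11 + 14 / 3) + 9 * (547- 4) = 781953 / 160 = 4887.21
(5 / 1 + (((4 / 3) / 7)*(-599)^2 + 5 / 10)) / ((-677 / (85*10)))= -1220021575 / 14217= -85814.28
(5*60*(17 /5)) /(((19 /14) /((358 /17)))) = 300720 /19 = 15827.37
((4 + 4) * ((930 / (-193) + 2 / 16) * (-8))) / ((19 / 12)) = 695712 / 3667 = 189.72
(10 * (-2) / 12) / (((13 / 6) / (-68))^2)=-277440 / 169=-1641.66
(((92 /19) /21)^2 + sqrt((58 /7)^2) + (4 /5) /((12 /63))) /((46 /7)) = 433957 /227430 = 1.91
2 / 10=1 / 5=0.20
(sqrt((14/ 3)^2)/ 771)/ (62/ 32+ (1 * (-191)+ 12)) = -224/ 6552729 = -0.00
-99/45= -11/5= -2.20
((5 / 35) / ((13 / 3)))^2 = 0.00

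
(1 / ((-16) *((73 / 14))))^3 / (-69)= 343 / 13743192576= 0.00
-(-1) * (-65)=-65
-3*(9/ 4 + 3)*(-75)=4725/ 4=1181.25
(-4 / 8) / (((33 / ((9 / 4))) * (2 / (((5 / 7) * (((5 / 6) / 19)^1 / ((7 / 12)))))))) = -75 / 81928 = -0.00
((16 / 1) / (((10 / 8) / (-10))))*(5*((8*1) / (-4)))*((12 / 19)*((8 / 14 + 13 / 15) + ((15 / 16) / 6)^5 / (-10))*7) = 10133372839 / 1245184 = 8138.05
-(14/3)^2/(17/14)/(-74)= 1372/5661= 0.24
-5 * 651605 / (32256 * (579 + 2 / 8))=-3258025 / 18684288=-0.17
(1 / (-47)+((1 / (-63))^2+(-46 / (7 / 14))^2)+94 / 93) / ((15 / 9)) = 48951621944 / 9638055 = 5078.99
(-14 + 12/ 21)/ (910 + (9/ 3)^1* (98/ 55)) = -2585/ 176204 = -0.01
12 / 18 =2 / 3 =0.67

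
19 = 19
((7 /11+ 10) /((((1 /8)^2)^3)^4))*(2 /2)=552516878495748490002432 /11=50228807135977135454766.55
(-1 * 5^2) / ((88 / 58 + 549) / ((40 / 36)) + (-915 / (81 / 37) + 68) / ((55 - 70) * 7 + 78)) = -0.05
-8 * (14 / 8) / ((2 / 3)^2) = -63 / 2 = -31.50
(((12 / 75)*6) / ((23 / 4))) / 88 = 12 / 6325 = 0.00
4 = 4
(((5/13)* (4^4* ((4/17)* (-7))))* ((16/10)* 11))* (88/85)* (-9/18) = 27754496/18785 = 1477.48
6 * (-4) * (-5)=120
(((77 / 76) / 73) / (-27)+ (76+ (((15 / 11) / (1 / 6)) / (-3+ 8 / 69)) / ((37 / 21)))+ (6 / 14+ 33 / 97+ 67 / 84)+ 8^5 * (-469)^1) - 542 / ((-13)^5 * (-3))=-23503085126707669217633345 / 1529340685499785158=-15368116.04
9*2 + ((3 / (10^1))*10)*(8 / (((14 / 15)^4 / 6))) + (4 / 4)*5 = 510848 / 2401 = 212.76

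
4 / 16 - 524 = -2095 / 4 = -523.75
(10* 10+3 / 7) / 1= 703 / 7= 100.43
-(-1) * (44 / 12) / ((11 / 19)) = 19 / 3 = 6.33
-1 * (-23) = 23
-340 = -340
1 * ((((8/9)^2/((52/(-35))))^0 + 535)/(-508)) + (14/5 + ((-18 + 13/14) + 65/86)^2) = 267.94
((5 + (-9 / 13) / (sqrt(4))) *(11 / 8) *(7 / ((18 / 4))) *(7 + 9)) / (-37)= -18634 / 4329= -4.30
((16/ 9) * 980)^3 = 3855122432000/ 729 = 5288233788.75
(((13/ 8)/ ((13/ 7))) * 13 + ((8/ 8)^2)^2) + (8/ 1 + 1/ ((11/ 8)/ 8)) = 2305/ 88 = 26.19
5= 5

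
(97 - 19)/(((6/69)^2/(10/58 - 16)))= -9469629/58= -163269.47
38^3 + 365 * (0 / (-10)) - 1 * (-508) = 55380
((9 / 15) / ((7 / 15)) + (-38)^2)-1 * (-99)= 10810 / 7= 1544.29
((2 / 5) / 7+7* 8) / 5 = 11.21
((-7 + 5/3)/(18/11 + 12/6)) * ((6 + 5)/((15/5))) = -242/45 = -5.38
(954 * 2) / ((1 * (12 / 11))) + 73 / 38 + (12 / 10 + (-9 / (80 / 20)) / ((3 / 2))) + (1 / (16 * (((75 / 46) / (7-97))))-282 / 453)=20043391 / 11476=1746.55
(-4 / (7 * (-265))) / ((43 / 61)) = 244 / 79765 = 0.00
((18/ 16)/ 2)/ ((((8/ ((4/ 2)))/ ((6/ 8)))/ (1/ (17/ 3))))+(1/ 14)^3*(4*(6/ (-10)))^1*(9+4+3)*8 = -696669/ 7463680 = -0.09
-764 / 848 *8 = -382 / 53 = -7.21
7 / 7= 1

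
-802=-802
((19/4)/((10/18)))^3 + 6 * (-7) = 4664211/8000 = 583.03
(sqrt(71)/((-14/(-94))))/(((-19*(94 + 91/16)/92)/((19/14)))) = -3.73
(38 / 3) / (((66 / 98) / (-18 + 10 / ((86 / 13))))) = -310.11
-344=-344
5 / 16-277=-4427 / 16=-276.69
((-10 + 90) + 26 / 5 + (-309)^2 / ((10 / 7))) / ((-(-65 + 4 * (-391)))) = 223073 / 5430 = 41.08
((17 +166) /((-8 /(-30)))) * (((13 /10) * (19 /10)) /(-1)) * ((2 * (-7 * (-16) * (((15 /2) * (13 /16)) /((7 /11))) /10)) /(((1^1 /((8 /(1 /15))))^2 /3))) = -15706895490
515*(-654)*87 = -29302470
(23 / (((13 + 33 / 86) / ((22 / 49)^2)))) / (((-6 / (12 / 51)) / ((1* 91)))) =-24891152 / 20134443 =-1.24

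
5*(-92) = -460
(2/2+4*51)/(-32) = -6.41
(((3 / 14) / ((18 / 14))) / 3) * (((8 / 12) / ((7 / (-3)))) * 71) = -71 / 63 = -1.13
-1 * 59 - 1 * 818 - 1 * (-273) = -604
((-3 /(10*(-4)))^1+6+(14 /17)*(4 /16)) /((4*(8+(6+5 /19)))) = 81149 /737120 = 0.11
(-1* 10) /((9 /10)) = -100 /9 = -11.11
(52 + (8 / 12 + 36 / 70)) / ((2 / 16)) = 44672 / 105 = 425.45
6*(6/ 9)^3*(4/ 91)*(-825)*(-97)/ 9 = 1707200/ 2457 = 694.83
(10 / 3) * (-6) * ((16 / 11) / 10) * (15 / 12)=-40 / 11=-3.64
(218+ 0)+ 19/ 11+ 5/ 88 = 19341/ 88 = 219.78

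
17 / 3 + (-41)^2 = 5060 / 3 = 1686.67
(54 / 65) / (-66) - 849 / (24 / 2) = -202381 / 2860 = -70.76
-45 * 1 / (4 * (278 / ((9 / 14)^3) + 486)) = -32805 / 4468504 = -0.01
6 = 6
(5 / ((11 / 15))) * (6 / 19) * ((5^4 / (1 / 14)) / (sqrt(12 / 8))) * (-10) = -13125000 * sqrt(6) / 209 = -153825.61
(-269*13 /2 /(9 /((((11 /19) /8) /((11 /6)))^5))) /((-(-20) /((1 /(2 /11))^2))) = -11424699 /405684060160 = -0.00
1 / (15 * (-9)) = -1 / 135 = -0.01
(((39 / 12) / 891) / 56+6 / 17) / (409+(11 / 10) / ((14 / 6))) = 5988625 / 6946535376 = 0.00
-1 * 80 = -80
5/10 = 1/2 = 0.50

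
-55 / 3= -18.33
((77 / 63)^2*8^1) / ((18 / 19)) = 9196 / 729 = 12.61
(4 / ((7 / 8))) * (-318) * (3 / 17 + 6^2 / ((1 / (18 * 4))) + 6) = -449463744 / 119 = -3777006.25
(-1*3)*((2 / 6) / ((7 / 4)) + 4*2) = -172 / 7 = -24.57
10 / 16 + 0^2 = 0.62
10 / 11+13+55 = 758 / 11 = 68.91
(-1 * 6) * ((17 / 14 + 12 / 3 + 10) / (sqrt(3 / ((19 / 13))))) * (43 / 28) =-9159 * sqrt(741) / 2548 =-97.85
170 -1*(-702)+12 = 884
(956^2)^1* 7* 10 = 63975520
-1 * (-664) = 664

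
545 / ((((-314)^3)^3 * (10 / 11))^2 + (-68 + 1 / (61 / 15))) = 0.00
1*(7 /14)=1 /2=0.50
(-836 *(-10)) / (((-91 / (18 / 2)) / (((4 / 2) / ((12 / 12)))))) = -150480 / 91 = -1653.63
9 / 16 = 0.56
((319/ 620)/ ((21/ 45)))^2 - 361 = -271070215/ 753424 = -359.78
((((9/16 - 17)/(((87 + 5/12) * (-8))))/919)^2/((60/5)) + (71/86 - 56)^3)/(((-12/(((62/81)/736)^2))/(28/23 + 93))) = 105862686118414224014846420177137/74220191580627214253086356799488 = 1.43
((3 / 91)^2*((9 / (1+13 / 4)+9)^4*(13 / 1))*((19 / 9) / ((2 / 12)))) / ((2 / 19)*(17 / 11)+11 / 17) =29544930954 / 8750053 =3376.54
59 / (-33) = -59 / 33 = -1.79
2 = 2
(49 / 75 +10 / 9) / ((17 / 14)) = 5558 / 3825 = 1.45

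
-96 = -96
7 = 7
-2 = -2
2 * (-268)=-536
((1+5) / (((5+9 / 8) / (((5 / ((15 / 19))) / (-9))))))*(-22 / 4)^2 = -9196 / 441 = -20.85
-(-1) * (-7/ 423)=-7/ 423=-0.02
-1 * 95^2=-9025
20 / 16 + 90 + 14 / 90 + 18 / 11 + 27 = 237683 / 1980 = 120.04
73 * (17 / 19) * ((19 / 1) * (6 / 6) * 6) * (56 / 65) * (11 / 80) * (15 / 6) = 286671 / 130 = 2205.16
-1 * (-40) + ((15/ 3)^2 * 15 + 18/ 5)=418.60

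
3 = 3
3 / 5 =0.60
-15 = -15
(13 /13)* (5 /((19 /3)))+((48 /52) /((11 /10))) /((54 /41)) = 34885 /24453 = 1.43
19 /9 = 2.11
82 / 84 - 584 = -24487 / 42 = -583.02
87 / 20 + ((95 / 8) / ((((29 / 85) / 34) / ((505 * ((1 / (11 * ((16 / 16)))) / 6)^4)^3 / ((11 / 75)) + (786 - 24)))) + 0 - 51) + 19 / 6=13100689166236993569161229011111 / 14528696463906193477877760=901711.26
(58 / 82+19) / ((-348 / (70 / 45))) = -2828 / 32103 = -0.09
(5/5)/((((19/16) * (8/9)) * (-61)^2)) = 18/70699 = 0.00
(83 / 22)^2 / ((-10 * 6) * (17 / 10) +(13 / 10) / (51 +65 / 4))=-9265705 / 66387376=-0.14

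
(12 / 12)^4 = 1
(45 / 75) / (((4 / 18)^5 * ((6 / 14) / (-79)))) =-32654097 / 160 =-204088.11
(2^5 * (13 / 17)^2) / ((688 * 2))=0.01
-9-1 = -10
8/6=4/3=1.33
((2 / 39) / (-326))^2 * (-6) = -2 / 13470483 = -0.00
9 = 9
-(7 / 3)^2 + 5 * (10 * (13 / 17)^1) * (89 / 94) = 30.76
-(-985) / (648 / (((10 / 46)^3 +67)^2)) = 163691466204265 / 23981814018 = 6825.65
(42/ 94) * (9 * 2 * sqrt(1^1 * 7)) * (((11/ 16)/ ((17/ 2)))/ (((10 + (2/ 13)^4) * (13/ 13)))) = 5398029 * sqrt(7)/ 82987336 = 0.17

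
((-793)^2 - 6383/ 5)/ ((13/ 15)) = 724122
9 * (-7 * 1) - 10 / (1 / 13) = -193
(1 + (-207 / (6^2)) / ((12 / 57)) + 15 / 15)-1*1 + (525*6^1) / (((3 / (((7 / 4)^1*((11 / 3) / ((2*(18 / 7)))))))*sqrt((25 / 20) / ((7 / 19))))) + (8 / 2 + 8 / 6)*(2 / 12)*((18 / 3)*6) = 91 / 16 + 18865*sqrt(665) / 684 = 716.92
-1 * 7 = -7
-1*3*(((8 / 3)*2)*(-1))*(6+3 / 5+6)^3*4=16003008 / 125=128024.06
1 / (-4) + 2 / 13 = -5 / 52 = -0.10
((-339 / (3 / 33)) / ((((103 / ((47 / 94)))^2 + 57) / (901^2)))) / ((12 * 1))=-91733513 / 15452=-5936.68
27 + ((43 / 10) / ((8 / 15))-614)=-9263 / 16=-578.94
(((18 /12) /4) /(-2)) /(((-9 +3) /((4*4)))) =1 /2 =0.50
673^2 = 452929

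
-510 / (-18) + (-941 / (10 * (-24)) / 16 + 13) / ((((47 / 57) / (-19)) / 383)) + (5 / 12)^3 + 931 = -115932.12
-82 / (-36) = 41 / 18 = 2.28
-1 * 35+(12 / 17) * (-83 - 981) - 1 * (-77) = -12054 / 17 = -709.06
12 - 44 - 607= -639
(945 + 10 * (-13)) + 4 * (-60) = 575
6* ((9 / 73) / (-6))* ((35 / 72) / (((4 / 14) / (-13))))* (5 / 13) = 1225 / 1168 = 1.05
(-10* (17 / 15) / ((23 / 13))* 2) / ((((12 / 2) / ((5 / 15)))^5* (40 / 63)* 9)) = -1547 / 1303801920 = -0.00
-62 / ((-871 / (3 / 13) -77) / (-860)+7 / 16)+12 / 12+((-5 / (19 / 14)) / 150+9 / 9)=-153792847 / 14458335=-10.64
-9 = -9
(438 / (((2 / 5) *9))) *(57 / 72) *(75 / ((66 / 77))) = 1213625 / 144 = 8427.95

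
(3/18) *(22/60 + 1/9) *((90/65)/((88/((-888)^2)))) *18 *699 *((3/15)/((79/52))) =35551900512/21725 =1636451.12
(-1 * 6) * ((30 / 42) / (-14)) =15 / 49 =0.31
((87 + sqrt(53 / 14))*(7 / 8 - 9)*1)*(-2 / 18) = 65*sqrt(742) / 1008 + 1885 / 24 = 80.30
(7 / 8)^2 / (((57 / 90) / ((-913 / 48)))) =-223685 / 9728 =-22.99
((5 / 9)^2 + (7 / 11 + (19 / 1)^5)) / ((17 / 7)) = 15443435357 / 15147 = 1019570.57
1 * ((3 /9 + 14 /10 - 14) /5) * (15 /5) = -184 /25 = -7.36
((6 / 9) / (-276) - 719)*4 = -2876.01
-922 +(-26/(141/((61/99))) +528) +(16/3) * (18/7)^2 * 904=21535951240/683991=31485.72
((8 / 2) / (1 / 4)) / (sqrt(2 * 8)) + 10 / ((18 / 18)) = 14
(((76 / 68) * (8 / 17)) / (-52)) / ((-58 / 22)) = 418 / 108953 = 0.00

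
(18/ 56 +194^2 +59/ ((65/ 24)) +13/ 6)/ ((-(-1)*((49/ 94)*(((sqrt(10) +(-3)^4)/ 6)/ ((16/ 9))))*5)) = 1391670602352/ 730272725 - 154630066928*sqrt(10)/ 6572454525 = 1831.29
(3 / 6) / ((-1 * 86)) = -1 / 172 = -0.01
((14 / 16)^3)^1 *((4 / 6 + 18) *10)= 12005 / 96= 125.05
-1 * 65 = -65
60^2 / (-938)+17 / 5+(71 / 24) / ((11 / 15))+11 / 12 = 2793787 / 619080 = 4.51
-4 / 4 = -1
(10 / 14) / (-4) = -5 / 28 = -0.18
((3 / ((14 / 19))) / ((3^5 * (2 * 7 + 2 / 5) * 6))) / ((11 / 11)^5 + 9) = 0.00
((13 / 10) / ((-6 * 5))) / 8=-13 / 2400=-0.01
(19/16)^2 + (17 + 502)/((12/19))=210729/256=823.16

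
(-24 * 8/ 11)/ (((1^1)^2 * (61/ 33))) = -576/ 61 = -9.44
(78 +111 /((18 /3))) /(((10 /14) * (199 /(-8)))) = -5404 /995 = -5.43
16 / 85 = 0.19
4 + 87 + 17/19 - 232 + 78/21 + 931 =794.61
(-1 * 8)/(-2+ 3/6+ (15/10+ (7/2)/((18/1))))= -288/7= -41.14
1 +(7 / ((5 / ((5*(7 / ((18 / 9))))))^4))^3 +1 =4747561518135 / 4096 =1159072636.26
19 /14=1.36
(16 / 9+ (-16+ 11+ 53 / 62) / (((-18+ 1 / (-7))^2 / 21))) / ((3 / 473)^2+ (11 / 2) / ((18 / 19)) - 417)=-6094329187078 / 1655926719639937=-0.00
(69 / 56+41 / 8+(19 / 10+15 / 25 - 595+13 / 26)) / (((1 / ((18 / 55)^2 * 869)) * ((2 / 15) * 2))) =-204410.65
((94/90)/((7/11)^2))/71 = 5687/156555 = 0.04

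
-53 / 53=-1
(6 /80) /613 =3 /24520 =0.00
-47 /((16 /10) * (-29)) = 235 /232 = 1.01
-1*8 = -8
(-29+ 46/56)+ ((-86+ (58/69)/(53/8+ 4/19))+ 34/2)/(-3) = -31432433/6022044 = -5.22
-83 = -83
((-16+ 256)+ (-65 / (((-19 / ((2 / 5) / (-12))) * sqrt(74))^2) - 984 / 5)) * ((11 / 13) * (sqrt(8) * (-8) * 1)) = -4570017122 * sqrt(2) / 7813845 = -827.12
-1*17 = -17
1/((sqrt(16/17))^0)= 1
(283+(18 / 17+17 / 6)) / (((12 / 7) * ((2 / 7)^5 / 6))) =3442762687 / 6528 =527383.99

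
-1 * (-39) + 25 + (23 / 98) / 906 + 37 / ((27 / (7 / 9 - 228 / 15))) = 1590705527 / 35959140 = 44.24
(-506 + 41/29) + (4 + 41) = -459.59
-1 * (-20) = 20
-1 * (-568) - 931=-363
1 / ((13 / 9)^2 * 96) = 27 / 5408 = 0.00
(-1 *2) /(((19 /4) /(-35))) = 280 /19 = 14.74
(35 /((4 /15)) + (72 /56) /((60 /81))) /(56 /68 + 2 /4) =52751 /525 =100.48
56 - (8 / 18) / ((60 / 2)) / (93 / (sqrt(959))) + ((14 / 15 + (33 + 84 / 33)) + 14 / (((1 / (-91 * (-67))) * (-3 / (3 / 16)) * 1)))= -6919963 / 1320 - 2 * sqrt(959) / 12555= -5242.40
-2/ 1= -2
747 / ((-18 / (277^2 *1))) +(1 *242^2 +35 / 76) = -237552367 / 76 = -3125689.04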